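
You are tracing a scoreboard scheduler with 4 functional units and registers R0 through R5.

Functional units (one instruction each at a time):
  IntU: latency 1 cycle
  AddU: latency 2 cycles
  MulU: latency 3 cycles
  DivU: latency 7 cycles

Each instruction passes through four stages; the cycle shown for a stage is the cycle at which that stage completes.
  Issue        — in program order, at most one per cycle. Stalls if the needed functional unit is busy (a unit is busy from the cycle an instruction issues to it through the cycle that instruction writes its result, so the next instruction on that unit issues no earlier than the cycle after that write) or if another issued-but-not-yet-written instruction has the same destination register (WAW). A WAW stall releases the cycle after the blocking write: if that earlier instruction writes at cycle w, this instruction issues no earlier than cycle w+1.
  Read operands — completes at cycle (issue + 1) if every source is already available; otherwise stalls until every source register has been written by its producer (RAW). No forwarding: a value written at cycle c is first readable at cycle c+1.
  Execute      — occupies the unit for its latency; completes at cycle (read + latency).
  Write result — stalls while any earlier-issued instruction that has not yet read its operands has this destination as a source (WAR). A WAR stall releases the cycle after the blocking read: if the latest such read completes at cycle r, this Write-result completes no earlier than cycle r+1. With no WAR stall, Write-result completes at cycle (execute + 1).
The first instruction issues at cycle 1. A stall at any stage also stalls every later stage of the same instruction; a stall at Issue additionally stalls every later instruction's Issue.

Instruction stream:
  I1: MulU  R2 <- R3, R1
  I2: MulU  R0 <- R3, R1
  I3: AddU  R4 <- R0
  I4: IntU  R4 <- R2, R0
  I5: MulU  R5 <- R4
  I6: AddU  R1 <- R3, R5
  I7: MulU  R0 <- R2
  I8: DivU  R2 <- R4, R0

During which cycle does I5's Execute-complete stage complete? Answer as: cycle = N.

cycle = 24

[1] I1 dispatched to MulU
[2] I1 operands ready
[5] I1 complete
[6] R2←I1
[7] I2 dispatched to MulU
[8] I2 operands ready | I3 dispatched to AddU
[11] I2 complete
[12] R0←I2
[13] I3 operands ready
[15] I3 complete
[16] R4←I3
[17] I4 dispatched to IntU
[18] I4 operands ready | I5 dispatched to MulU
[19] I4 complete | I6 dispatched to AddU
[20] R4←I4
[21] I5 operands ready
[24] I5 complete
[25] R5←I5
[26] I6 operands ready | I7 dispatched to MulU
[27] I7 operands ready | I8 dispatched to DivU
[28] I6 complete
[29] R1←I6
[30] I7 complete
[31] R0←I7
[32] I8 operands ready
[39] I8 complete
[40] R2←I8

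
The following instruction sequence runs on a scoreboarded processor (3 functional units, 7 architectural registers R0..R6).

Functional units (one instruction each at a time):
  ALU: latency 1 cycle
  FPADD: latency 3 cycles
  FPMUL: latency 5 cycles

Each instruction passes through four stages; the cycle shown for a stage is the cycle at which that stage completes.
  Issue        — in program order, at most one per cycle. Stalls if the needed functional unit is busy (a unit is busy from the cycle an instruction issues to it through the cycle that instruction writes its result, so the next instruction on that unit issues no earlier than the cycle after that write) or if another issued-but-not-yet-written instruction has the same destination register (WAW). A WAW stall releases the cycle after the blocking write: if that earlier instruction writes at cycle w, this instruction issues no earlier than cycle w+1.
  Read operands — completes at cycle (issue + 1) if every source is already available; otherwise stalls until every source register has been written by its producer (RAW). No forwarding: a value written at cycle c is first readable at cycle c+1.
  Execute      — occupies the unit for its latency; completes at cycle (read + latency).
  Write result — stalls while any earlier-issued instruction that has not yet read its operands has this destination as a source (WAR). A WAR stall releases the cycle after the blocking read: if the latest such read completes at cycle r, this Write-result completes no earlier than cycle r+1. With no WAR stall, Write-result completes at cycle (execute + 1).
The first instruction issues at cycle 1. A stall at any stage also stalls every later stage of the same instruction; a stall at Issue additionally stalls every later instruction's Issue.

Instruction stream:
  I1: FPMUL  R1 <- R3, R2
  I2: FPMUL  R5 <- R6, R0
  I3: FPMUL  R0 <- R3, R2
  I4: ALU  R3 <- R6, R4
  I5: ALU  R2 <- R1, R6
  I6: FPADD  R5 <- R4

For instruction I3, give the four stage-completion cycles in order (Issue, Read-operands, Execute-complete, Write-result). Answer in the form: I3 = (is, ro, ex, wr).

c1: issue I1 (FPMUL)
c2: I1 read-ops
c7: I1 finished on FPMUL
c8: I1→R1
c9: issue I2 (FPMUL)
c10: I2 read-ops
c15: I2 finished on FPMUL
c16: I2→R5
c17: issue I3 (FPMUL)
c18: I3 read-ops | issue I4 (ALU)
c19: I4 read-ops
c20: I4 finished on ALU
c21: I4→R3
c22: issue I5 (ALU)
c23: I3 finished on FPMUL | I5 read-ops | issue I6 (FPADD)
c24: I3→R0 | I5 finished on ALU | I6 read-ops
c25: I5→R2
c27: I6 finished on FPADD
c28: I6→R5

I3 = (17, 18, 23, 24)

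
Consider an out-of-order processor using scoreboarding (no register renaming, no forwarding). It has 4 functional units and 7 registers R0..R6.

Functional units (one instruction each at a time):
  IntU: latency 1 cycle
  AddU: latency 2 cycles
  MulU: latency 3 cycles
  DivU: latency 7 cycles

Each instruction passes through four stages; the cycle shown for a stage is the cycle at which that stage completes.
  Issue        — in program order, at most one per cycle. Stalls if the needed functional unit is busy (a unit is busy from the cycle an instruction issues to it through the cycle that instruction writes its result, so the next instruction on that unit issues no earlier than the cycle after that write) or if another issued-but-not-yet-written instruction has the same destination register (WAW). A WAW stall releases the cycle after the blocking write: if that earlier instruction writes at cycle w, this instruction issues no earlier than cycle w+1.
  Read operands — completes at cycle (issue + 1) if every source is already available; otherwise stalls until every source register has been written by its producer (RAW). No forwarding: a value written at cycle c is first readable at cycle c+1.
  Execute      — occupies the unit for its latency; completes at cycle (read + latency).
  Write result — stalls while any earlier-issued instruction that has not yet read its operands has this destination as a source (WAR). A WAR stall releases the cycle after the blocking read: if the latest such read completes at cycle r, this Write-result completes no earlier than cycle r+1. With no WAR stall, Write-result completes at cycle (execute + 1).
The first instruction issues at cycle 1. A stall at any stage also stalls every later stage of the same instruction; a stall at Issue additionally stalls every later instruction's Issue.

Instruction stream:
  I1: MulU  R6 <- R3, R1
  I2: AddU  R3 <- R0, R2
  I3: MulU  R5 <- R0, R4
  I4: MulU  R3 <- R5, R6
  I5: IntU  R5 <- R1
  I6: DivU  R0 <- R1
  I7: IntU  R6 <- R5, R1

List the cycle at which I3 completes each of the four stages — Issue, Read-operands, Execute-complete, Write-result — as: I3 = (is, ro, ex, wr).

t=1  I1 dispatched to MulU
t=2  I1 operands ready · I2 dispatched to AddU
t=3  I2 operands ready
t=5  I1 complete · I2 complete
t=6  R6←I1 · R3←I2
t=7  I3 dispatched to MulU
t=8  I3 operands ready
t=11  I3 complete
t=12  R5←I3
t=13  I4 dispatched to MulU
t=14  I4 operands ready · I5 dispatched to IntU
t=15  I5 operands ready · I6 dispatched to DivU
t=16  I5 complete · I6 operands ready
t=17  I4 complete · R5←I5
t=18  R3←I4 · I7 dispatched to IntU
t=19  I7 operands ready
t=20  I7 complete
t=21  R6←I7
t=23  I6 complete
t=24  R0←I6

I3 = (7, 8, 11, 12)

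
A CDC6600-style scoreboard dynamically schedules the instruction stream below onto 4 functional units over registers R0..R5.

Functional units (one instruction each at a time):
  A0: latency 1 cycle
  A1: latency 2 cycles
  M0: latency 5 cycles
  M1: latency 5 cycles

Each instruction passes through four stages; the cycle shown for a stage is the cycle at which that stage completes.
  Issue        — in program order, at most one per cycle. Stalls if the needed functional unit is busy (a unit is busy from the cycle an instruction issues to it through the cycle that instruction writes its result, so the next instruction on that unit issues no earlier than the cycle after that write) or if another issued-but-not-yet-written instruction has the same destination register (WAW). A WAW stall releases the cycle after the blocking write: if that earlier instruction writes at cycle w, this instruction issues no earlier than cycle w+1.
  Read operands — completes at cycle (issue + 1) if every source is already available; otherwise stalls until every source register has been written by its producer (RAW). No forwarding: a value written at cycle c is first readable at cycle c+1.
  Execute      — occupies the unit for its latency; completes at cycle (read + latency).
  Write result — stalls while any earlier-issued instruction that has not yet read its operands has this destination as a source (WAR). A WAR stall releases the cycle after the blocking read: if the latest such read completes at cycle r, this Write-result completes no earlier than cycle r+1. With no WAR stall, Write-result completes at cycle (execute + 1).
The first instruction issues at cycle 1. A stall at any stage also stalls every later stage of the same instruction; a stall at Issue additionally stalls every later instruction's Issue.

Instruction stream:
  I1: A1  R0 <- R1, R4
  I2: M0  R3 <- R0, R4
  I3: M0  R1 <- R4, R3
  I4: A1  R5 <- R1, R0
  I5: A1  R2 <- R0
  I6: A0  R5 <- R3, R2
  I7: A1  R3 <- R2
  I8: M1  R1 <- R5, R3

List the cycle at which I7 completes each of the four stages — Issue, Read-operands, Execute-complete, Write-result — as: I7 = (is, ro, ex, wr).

I7 = (30, 31, 33, 34)

[1] issue I1 (A1)
[2] I1 read-ops; issue I2 (M0)
[4] I1 finished on A1
[5] I1→R0
[6] I2 read-ops
[11] I2 finished on M0
[12] I2→R3
[13] issue I3 (M0)
[14] I3 read-ops; issue I4 (A1)
[19] I3 finished on M0
[20] I3→R1
[21] I4 read-ops
[23] I4 finished on A1
[24] I4→R5
[25] issue I5 (A1)
[26] I5 read-ops; issue I6 (A0)
[28] I5 finished on A1
[29] I5→R2
[30] I6 read-ops; issue I7 (A1)
[31] I6 finished on A0; I7 read-ops; issue I8 (M1)
[32] I6→R5
[33] I7 finished on A1
[34] I7→R3
[35] I8 read-ops
[40] I8 finished on M1
[41] I8→R1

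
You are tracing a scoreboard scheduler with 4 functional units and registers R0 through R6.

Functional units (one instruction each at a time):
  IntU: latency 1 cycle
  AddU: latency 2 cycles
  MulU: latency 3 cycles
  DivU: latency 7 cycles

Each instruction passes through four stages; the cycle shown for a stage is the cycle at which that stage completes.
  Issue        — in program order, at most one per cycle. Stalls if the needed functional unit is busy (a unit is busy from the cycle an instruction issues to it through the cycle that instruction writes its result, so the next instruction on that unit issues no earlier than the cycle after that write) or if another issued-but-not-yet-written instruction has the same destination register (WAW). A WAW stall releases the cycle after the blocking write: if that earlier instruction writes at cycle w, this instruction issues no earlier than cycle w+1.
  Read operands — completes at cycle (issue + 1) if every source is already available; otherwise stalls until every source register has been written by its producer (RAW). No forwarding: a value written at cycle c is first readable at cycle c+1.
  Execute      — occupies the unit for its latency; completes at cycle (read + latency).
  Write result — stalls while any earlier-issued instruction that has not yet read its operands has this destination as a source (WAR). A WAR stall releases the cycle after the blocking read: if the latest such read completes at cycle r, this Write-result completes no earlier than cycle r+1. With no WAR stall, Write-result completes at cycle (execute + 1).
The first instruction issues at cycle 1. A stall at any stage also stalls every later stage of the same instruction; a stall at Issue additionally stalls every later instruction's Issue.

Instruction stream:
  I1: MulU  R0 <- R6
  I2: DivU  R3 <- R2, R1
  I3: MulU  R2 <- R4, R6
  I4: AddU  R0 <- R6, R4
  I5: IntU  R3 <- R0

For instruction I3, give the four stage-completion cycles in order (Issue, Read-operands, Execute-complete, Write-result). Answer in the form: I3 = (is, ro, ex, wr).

I3 = (7, 8, 11, 12)

cycle 1: I1 dispatched to MulU
cycle 2: I1 operands ready; I2 dispatched to DivU
cycle 3: I2 operands ready
cycle 5: I1 complete
cycle 6: R0←I1
cycle 7: I3 dispatched to MulU
cycle 8: I3 operands ready; I4 dispatched to AddU
cycle 9: I4 operands ready
cycle 10: I2 complete
cycle 11: R3←I2; I3 complete; I4 complete
cycle 12: R2←I3; R0←I4; I5 dispatched to IntU
cycle 13: I5 operands ready
cycle 14: I5 complete
cycle 15: R3←I5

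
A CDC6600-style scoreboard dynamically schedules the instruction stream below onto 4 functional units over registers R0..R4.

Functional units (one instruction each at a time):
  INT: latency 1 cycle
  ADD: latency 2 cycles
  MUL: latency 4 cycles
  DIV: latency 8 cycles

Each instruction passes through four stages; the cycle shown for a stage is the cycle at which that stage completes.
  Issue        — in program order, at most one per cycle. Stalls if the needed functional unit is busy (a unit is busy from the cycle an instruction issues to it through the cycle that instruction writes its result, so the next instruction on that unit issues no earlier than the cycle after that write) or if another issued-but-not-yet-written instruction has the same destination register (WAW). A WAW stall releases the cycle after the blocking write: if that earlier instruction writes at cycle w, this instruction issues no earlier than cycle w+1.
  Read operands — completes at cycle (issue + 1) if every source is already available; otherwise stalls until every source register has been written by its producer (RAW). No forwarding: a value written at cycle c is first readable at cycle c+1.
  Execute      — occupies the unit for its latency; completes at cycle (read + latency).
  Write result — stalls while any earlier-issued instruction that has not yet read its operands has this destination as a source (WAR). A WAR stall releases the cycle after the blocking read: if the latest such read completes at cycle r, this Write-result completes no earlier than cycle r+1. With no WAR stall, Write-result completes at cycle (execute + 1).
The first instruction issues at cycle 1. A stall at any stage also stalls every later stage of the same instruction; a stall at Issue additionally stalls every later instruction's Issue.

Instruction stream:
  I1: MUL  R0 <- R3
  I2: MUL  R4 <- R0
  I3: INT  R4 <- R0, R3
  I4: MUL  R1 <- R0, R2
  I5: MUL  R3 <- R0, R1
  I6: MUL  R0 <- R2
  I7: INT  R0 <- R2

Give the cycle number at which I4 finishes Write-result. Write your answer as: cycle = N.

cycle = 22

I1 -> (1, 2, 6, 7)
I2 -> (8, 9, 13, 14)  // struct: MUL busy until I1 writes@7
I3 -> (15, 16, 17, 18)  // WAW R4: wait I2 write@14
I4 -> (16, 17, 21, 22)
I5 -> (23, 24, 28, 29)  // struct: MUL busy until I4 writes@22
I6 -> (30, 31, 35, 36)  // struct: MUL busy until I5 writes@29
I7 -> (37, 38, 39, 40)  // WAW R0: wait I6 write@36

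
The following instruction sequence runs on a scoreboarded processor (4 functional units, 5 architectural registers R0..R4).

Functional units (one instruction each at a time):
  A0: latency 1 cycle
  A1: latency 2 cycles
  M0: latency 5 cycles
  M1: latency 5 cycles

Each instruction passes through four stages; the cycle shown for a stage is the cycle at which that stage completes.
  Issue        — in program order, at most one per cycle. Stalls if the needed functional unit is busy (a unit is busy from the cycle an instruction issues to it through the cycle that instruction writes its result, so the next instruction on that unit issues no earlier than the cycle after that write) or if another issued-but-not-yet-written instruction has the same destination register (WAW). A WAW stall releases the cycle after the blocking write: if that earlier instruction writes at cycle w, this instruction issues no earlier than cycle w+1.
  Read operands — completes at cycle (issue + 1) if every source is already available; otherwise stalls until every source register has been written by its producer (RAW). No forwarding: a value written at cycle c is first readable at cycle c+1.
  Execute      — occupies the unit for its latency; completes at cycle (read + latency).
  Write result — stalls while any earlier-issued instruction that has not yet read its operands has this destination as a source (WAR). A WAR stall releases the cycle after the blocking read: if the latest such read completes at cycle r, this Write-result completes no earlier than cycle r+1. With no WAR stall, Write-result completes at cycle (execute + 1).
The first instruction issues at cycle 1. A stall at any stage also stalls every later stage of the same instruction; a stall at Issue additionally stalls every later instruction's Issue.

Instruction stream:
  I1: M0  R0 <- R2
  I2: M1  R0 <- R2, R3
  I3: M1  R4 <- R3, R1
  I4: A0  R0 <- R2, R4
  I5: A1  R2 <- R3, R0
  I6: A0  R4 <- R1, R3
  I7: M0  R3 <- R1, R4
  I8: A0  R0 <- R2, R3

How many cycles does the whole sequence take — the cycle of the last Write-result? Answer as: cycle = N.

t=1  I1 dispatched to M0
t=2  I1 operands ready
t=7  I1 complete
t=8  R0←I1
t=9  I2 dispatched to M1
t=10  I2 operands ready
t=15  I2 complete
t=16  R0←I2
t=17  I3 dispatched to M1
t=18  I3 operands ready | I4 dispatched to A0
t=19  I5 dispatched to A1
t=23  I3 complete
t=24  R4←I3
t=25  I4 operands ready
t=26  I4 complete
t=27  R0←I4
t=28  I5 operands ready | I6 dispatched to A0
t=29  I6 operands ready | I7 dispatched to M0
t=30  I5 complete | I6 complete
t=31  R2←I5 | R4←I6
t=32  I7 operands ready | I8 dispatched to A0
t=37  I7 complete
t=38  R3←I7
t=39  I8 operands ready
t=40  I8 complete
t=41  R0←I8

cycle = 41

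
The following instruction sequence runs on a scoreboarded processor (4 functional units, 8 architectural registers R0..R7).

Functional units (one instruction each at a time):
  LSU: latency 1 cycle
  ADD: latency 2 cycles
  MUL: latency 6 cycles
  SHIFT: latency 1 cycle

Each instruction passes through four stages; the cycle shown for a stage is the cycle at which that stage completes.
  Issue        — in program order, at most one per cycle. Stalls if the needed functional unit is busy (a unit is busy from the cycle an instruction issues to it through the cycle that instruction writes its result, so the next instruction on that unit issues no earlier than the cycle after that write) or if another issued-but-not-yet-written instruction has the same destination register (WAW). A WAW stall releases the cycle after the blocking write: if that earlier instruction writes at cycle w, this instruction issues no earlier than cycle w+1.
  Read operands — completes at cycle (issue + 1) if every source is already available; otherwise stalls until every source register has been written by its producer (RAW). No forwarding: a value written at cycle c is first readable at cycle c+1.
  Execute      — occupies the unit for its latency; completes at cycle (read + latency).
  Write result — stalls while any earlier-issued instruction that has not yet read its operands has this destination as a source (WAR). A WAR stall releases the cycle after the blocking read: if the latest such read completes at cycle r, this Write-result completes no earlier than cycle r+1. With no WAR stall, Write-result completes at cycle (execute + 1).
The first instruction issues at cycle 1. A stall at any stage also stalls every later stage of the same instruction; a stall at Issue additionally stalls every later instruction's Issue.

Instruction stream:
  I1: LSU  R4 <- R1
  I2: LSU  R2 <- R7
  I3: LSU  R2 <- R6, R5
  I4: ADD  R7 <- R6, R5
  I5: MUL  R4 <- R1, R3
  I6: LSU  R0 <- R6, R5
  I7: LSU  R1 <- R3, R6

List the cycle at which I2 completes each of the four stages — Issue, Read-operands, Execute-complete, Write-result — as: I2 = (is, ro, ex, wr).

I2 = (5, 6, 7, 8)

t=1  I1 issues→LSU
t=2  I1 reads
t=3  I1 exec-done
t=4  I1 writes R4
t=5  I2 issues→LSU
t=6  I2 reads
t=7  I2 exec-done
t=8  I2 writes R2
t=9  I3 issues→LSU
t=10  I3 reads, I4 issues→ADD
t=11  I3 exec-done, I4 reads, I5 issues→MUL
t=12  I3 writes R2, I5 reads
t=13  I4 exec-done, I6 issues→LSU
t=14  I4 writes R7, I6 reads
t=15  I6 exec-done
t=16  I6 writes R0
t=17  I7 issues→LSU
t=18  I5 exec-done, I7 reads
t=19  I5 writes R4, I7 exec-done
t=20  I7 writes R1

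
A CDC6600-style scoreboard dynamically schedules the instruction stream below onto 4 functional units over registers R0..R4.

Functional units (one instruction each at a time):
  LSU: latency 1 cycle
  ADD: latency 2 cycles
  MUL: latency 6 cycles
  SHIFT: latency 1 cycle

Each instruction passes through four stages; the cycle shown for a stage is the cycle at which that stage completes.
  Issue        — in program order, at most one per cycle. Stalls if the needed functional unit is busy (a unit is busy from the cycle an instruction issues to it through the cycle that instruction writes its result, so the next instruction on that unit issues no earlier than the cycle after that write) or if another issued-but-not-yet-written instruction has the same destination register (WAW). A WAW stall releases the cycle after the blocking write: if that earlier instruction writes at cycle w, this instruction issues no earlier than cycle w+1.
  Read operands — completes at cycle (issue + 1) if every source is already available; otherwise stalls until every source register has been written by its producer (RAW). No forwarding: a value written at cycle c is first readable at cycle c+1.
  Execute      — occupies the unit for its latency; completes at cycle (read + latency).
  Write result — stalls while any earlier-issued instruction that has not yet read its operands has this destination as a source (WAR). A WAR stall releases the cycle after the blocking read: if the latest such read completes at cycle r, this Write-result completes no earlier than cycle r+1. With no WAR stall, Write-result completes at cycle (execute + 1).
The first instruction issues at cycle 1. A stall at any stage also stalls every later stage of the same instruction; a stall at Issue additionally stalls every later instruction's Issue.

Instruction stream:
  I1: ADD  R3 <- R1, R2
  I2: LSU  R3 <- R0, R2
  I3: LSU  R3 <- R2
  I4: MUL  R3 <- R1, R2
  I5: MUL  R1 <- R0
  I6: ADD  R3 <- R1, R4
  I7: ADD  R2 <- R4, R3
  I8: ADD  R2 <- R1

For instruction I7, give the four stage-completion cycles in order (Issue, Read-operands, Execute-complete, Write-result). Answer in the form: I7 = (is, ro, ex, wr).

I7 = (36, 37, 39, 40)

cycle 1: I1 dispatched to ADD
cycle 2: I1 operands ready
cycle 4: I1 complete
cycle 5: R3←I1
cycle 6: I2 dispatched to LSU
cycle 7: I2 operands ready
cycle 8: I2 complete
cycle 9: R3←I2
cycle 10: I3 dispatched to LSU
cycle 11: I3 operands ready
cycle 12: I3 complete
cycle 13: R3←I3
cycle 14: I4 dispatched to MUL
cycle 15: I4 operands ready
cycle 21: I4 complete
cycle 22: R3←I4
cycle 23: I5 dispatched to MUL
cycle 24: I5 operands ready, I6 dispatched to ADD
cycle 30: I5 complete
cycle 31: R1←I5
cycle 32: I6 operands ready
cycle 34: I6 complete
cycle 35: R3←I6
cycle 36: I7 dispatched to ADD
cycle 37: I7 operands ready
cycle 39: I7 complete
cycle 40: R2←I7
cycle 41: I8 dispatched to ADD
cycle 42: I8 operands ready
cycle 44: I8 complete
cycle 45: R2←I8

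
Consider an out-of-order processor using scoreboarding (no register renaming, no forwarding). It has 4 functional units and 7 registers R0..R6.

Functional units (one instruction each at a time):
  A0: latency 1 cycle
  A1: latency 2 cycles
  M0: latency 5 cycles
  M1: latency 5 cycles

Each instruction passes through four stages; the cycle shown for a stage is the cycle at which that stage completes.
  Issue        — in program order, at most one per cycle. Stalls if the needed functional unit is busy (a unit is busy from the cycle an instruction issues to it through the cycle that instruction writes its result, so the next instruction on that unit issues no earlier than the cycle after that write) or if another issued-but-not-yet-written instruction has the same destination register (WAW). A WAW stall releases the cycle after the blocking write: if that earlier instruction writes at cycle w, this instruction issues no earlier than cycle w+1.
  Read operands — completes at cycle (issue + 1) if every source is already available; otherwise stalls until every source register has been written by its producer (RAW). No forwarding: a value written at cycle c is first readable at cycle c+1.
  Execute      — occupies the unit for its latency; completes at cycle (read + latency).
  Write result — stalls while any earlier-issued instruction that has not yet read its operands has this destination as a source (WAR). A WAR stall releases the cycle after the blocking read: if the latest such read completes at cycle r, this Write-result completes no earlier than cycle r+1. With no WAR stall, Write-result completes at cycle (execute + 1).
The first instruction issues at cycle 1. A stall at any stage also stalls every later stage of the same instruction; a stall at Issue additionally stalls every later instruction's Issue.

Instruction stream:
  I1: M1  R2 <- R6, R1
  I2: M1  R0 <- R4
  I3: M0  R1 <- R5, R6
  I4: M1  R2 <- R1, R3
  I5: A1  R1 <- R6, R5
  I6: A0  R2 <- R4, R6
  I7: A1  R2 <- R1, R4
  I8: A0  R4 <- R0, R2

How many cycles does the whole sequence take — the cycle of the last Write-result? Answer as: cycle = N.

cycle = 36

I1  is:1  ro:2  ex:7  wr:8
I2  is:9  ro:10  ex:15  wr:16  — struct: M1 busy until I1 writes@8
I3  is:10  ro:11  ex:16  wr:17
I4  is:17  ro:18  ex:23  wr:24  — struct: M1 busy until I2 writes@16
I5  is:18  ro:19  ex:21  wr:22
I6  is:25  ro:26  ex:27  wr:28  — WAW R2: wait I4 write@24
I7  is:29  ro:30  ex:32  wr:33  — WAW R2: wait I6 write@28
I8  is:30  ro:34  ex:35  wr:36  — RAW R2: wait I7 write@33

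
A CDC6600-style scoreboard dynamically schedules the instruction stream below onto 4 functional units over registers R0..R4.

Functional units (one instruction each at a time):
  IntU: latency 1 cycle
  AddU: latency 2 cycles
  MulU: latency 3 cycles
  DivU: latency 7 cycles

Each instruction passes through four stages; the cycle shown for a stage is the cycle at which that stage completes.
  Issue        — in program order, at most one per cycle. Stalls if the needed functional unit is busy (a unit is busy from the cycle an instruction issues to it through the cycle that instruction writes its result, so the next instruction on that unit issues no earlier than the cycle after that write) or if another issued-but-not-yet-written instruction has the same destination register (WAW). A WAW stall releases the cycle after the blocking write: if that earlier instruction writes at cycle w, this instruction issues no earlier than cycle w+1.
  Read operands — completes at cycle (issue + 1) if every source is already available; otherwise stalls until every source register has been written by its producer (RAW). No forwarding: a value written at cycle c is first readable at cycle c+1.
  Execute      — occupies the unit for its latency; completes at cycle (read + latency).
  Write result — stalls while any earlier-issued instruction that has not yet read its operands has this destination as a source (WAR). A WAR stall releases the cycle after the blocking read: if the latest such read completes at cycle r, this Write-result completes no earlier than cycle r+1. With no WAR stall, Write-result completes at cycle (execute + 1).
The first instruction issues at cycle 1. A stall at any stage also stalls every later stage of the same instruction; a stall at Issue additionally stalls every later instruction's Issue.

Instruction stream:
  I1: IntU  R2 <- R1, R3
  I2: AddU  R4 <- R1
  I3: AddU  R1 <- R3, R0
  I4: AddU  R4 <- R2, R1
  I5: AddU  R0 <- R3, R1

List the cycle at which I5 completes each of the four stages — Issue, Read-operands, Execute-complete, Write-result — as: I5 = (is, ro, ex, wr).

I5 = (17, 18, 20, 21)

I1: IS=1 RO=2 EX=3 WR=4
I2: IS=2 RO=3 EX=5 WR=6
I3: IS=7 RO=8 EX=10 WR=11  [struct: AddU busy until I2 writes@6]
I4: IS=12 RO=13 EX=15 WR=16  [struct: AddU busy until I3 writes@11]
I5: IS=17 RO=18 EX=20 WR=21  [struct: AddU busy until I4 writes@16]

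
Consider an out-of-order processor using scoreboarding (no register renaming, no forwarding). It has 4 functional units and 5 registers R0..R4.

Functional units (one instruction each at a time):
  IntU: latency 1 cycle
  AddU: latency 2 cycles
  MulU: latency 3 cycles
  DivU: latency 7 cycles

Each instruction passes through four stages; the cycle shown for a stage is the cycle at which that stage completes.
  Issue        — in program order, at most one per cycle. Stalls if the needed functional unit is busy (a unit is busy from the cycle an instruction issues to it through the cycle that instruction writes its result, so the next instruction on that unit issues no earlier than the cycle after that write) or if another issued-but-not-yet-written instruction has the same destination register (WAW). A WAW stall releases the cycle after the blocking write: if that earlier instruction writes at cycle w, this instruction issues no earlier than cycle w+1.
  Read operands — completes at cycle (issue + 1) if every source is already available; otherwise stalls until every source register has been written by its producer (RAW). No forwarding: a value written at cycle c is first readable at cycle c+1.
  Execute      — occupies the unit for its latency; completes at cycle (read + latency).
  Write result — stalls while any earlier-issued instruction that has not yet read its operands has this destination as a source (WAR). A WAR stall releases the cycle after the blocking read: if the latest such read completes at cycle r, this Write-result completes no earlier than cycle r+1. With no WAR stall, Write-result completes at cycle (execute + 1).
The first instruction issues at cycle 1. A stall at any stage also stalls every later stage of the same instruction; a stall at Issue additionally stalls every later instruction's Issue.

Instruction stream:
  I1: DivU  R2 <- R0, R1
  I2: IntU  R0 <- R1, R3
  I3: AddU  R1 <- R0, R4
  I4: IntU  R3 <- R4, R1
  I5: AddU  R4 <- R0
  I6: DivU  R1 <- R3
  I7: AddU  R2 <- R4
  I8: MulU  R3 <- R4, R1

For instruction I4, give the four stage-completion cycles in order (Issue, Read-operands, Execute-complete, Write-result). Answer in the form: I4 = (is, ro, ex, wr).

I4 = (6, 10, 11, 12)

I1  is:1  ro:2  ex:9  wr:10
I2  is:2  ro:3  ex:4  wr:5
I3  is:3  ro:6  ex:8  wr:9  — RAW R0: wait I2 write@5
I4  is:6  ro:10  ex:11  wr:12  — struct: IntU busy until I2 writes@5, RAW R1: wait I3 write@9
I5  is:10  ro:11  ex:13  wr:14  — struct: AddU busy until I3 writes@9
I6  is:11  ro:13  ex:20  wr:21  — RAW R3: wait I4 write@12
I7  is:15  ro:16  ex:18  wr:19  — struct: AddU busy until I5 writes@14
I8  is:16  ro:22  ex:25  wr:26  — RAW R1: wait I6 write@21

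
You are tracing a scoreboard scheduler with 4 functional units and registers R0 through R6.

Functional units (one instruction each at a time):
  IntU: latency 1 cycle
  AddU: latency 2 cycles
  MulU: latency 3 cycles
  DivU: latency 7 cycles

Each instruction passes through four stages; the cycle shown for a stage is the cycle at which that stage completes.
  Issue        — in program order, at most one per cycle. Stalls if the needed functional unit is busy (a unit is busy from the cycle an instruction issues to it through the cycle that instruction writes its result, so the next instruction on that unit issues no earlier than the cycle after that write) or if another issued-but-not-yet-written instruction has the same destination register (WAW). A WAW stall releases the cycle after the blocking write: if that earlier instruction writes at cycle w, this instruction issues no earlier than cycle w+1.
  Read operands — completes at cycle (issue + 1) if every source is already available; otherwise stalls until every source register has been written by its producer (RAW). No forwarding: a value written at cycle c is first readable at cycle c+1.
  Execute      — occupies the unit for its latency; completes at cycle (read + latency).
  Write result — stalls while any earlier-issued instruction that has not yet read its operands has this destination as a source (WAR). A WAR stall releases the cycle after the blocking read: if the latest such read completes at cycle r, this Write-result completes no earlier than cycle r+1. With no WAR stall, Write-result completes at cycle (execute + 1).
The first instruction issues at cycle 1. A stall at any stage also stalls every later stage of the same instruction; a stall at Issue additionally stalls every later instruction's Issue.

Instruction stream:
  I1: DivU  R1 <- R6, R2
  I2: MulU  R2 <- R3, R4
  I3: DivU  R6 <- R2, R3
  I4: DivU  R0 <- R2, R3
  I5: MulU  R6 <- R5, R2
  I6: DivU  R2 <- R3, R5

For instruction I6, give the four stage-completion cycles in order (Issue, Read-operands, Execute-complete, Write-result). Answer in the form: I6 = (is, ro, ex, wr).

t=1  I1 issues→DivU
t=2  I1 reads; I2 issues→MulU
t=3  I2 reads
t=6  I2 exec-done
t=7  I2 writes R2
t=9  I1 exec-done
t=10  I1 writes R1
t=11  I3 issues→DivU
t=12  I3 reads
t=19  I3 exec-done
t=20  I3 writes R6
t=21  I4 issues→DivU
t=22  I4 reads; I5 issues→MulU
t=23  I5 reads
t=26  I5 exec-done
t=27  I5 writes R6
t=29  I4 exec-done
t=30  I4 writes R0
t=31  I6 issues→DivU
t=32  I6 reads
t=39  I6 exec-done
t=40  I6 writes R2

I6 = (31, 32, 39, 40)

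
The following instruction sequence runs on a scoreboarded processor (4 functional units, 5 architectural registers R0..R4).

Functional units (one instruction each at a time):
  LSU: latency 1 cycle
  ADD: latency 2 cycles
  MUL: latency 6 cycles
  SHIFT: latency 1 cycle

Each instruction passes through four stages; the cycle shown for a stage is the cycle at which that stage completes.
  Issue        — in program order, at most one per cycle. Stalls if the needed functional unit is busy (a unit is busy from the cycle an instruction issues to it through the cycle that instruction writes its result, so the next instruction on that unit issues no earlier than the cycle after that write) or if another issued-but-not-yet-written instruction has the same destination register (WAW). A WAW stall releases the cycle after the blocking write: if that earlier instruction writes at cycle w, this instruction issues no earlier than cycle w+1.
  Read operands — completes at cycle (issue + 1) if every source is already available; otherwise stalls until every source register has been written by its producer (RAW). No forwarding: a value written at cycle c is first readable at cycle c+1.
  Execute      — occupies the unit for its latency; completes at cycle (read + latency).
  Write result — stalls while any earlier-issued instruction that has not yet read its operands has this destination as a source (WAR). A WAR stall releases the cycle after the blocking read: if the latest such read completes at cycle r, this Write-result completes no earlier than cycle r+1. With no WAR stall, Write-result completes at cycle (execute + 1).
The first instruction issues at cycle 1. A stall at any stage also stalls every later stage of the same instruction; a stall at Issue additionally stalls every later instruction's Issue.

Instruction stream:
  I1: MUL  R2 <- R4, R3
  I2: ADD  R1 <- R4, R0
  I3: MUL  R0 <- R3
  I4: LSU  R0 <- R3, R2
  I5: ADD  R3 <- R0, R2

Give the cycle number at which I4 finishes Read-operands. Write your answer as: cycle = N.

I1  is:1  ro:2  ex:8  wr:9
I2  is:2  ro:3  ex:5  wr:6
I3  is:10  ro:11  ex:17  wr:18  — struct: MUL busy until I1 writes@9
I4  is:19  ro:20  ex:21  wr:22  — WAW R0: wait I3 write@18
I5  is:20  ro:23  ex:25  wr:26  — RAW R0: wait I4 write@22

cycle = 20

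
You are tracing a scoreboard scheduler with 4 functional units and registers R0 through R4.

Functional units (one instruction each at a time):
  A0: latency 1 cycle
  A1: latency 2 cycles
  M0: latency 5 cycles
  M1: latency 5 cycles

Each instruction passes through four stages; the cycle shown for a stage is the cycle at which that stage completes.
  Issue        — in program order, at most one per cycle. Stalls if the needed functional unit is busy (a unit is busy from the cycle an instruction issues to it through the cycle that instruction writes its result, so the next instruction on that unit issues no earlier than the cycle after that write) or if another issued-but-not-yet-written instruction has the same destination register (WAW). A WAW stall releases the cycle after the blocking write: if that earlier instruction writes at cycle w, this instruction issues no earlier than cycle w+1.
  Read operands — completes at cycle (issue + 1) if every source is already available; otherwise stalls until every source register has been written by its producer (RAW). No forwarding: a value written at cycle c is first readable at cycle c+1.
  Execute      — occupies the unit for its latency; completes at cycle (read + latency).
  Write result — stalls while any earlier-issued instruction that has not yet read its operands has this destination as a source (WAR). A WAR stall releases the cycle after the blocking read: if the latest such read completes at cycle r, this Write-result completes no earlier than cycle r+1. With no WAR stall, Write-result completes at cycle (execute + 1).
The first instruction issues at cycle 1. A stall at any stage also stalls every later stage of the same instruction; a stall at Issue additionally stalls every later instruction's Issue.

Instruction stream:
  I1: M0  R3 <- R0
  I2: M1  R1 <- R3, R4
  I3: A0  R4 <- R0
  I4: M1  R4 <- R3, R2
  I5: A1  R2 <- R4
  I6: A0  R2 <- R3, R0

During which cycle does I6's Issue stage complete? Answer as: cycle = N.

cycle = 28

cycle 1: I1 issues→M0
cycle 2: I1 reads, I2 issues→M1
cycle 3: I3 issues→A0
cycle 4: I3 reads
cycle 5: I3 exec-done
cycle 7: I1 exec-done
cycle 8: I1 writes R3
cycle 9: I2 reads
cycle 10: I3 writes R4
cycle 14: I2 exec-done
cycle 15: I2 writes R1
cycle 16: I4 issues→M1
cycle 17: I4 reads, I5 issues→A1
cycle 22: I4 exec-done
cycle 23: I4 writes R4
cycle 24: I5 reads
cycle 26: I5 exec-done
cycle 27: I5 writes R2
cycle 28: I6 issues→A0
cycle 29: I6 reads
cycle 30: I6 exec-done
cycle 31: I6 writes R2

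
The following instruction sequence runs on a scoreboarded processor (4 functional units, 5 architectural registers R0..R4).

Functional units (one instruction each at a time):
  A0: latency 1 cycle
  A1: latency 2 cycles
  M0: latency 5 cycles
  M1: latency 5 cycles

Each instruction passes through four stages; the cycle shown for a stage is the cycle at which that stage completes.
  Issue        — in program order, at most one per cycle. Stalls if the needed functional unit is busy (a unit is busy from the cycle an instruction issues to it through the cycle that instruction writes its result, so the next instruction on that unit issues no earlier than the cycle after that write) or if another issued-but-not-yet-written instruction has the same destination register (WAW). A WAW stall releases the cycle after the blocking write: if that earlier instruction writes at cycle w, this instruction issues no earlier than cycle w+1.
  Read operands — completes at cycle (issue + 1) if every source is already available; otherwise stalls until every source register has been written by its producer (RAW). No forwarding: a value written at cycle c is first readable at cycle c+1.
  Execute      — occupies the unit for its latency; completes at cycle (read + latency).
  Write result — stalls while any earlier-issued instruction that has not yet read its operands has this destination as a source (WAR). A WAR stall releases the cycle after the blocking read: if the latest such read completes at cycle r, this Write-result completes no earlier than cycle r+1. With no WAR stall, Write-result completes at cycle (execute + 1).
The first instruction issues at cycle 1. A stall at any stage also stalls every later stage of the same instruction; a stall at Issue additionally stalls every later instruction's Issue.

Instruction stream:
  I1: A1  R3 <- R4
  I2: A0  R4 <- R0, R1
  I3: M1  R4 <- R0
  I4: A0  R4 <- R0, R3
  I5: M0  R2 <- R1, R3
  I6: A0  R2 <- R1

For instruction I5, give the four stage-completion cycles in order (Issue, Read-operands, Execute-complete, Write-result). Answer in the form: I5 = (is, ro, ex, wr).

I5 = (15, 16, 21, 22)

c1: I1 issues→A1
c2: I1 reads | I2 issues→A0
c3: I2 reads
c4: I1 exec-done | I2 exec-done
c5: I1 writes R3 | I2 writes R4
c6: I3 issues→M1
c7: I3 reads
c12: I3 exec-done
c13: I3 writes R4
c14: I4 issues→A0
c15: I4 reads | I5 issues→M0
c16: I4 exec-done | I5 reads
c17: I4 writes R4
c21: I5 exec-done
c22: I5 writes R2
c23: I6 issues→A0
c24: I6 reads
c25: I6 exec-done
c26: I6 writes R2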